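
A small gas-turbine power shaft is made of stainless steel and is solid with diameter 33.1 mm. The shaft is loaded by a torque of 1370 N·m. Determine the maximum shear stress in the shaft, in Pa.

J = πd⁴/32 = π(0.0331)⁴/32 = 1.178×10^-7 m⁴.
τ_max = T·r/J = 1370 × 0.0166 / 1.178×10^-7 = 1.924×10^8 Pa.

1.92e8 Pa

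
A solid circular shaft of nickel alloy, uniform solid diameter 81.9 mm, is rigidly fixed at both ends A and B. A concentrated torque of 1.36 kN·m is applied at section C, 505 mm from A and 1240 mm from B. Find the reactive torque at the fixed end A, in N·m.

With uniform GJ and both ends fixed, compatibility θ_AC = θ_CB gives T_A·a = T_B·b, together with T_A + T_B = T₀.
T_A = T₀·b/(a+b) = 1360·1240/1745 = 966.4 N·m; T_B = 393.6 N·m.

966 N·m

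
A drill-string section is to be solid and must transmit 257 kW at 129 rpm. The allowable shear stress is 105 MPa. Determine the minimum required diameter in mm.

ω = 2π·129/60 = 13.51 rad/s, so T = P/ω = 257×10³ / 13.51 = 19020 N·m.
For a solid shaft τ_max = 16T/(πd³), so d = (16T/(π τ_allow))^(1/3) = (16·19020/(π·1.05×10^8))^(1/3) = 0.09736 m.

97.4 mm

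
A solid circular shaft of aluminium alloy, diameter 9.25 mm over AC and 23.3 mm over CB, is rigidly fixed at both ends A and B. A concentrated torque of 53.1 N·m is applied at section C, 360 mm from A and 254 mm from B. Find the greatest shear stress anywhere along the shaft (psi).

3050 psi

Compatibility: T_A·a/J_AC = T_B·b/J_CB with T_A + T_B = T₀.
J_AC = 7.19×10^-10 m⁴, J_CB = 2.89×10^-8 m⁴, so T_A = T₀·(J_AC/a)/((J_AC/a)+(J_CB/b)) = 0.9146 N·m, T_B = 52.19 N·m.
τ in each portion: τ_AC = 5.89×10^6 Pa, τ_CB = 2.10×10^7 Pa; maximum is in CB.
τ_max = T_CB·r/J = 52.19·0.0117/2.89×10^-8 = 2.101×10^7 Pa.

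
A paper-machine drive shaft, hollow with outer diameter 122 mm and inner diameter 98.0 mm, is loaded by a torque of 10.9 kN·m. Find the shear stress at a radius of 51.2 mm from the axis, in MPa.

J = π(d_o⁴ − d_i⁴)/32 = π(0.122⁴ − 0.0980⁴)/32 = 1.269×10^-5 m⁴.
Shear stress varies linearly with radius: τ = T·r/J = 10900 × 0.0512 / 1.269×10^-5 = 4.397×10^7 Pa.

44.0 MPa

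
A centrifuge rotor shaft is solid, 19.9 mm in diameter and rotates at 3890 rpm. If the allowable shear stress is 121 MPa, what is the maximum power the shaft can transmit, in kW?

J = πd⁴/32 = π(0.0199)⁴/32 = 1.540×10^-8 m⁴.
T_max = τ_allow·J/r = 1.21×10^8 × 1.540×10^-8 / 0.00995 = 187.2 N·m.
ω = 2π·3890/60 = 407.4 rad/s, so P_max = T_max·ω = 7.627×10^4 W.

76.3 kW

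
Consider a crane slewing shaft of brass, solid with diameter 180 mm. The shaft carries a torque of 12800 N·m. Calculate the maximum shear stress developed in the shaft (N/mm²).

11.2 N/mm²

J = πd⁴/32 = π(0.180)⁴/32 = 1.031×10^-4 m⁴.
τ_max = T·r/J = 12800 × 0.0900 / 1.031×10^-4 = 1.118×10^7 Pa.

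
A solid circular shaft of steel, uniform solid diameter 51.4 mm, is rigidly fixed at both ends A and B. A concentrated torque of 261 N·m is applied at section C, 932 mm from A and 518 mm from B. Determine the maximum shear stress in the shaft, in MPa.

With uniform GJ and both ends fixed, compatibility θ_AC = θ_CB gives T_A·a = T_B·b, together with T_A + T_B = T₀.
T_A = T₀·b/(a+b) = 261.0·518/1450 = 93.24 N·m; T_B = 167.8 N·m.
τ in each portion: τ_AC = 3.50×10^6 Pa, τ_CB = 6.29×10^6 Pa; maximum is in CB.
τ_max = T_CB·r/J = 167.8·0.0257/6.85×10^-7 = 6.292×10^6 Pa.

6.29 MPa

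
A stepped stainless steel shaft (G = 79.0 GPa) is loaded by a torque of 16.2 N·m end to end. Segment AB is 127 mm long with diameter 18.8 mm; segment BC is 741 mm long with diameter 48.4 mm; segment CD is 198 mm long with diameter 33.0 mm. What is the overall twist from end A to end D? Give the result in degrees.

J_AB = π(0.0188)⁴/32 = 1.23×10^-8 m⁴; J_BC = π(0.0484)⁴/32 = 5.39×10^-7 m⁴; J_CD = π(0.0330)⁴/32 = 1.16×10^-7 m⁴.
θ = (T/G)·Σ L_i/J_i = (16.20/79.0×10⁹)·(0.127/1.23×10^-8 + 0.741/5.39×10^-7 + 0.198/1.16×10^-7) = 2.754×10^-3 rad.

0.158°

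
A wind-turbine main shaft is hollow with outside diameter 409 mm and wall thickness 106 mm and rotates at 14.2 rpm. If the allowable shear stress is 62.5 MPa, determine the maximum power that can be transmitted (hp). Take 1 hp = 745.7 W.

J = π(d_o⁴ − d_i⁴)/32 = π(0.409⁴ − 0.197⁴)/32 = 2.599×10^-3 m⁴.
T_max = τ_allow·J/r = 6.25×10^7 × 2.599×10^-3 / 0.204 = 794400 N·m.
ω = 2π·14.2/60 = 1.487 rad/s, so P_max = T_max·ω = 1.181×10^6 W.

1580 hp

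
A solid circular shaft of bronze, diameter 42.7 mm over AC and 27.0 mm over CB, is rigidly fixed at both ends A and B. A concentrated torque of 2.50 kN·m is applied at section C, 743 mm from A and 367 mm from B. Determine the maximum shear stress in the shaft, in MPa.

Compatibility: T_A·a/J_AC = T_B·b/J_CB with T_A + T_B = T₀.
J_AC = 3.26×10^-7 m⁴, J_CB = 5.22×10^-8 m⁴, so T_A = T₀·(J_AC/a)/((J_AC/a)+(J_CB/b)) = 1889 N·m, T_B = 611.3 N·m.
τ in each portion: τ_AC = 1.24×10^8 Pa, τ_CB = 1.58×10^8 Pa; maximum is in CB.
τ_max = T_CB·r/J = 611.3·0.0135/5.22×10^-8 = 1.582×10^8 Pa.

158 MPa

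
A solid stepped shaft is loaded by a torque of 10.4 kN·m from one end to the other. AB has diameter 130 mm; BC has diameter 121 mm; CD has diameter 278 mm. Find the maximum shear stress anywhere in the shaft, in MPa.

29.9 MPa

Under the same torque, τ_max = 16T/(πd³) is largest where d is smallest — segment BC (d = 121 mm).
τ_max = 16·10400/(π·(0.121)³) = 2.990×10^7 Pa.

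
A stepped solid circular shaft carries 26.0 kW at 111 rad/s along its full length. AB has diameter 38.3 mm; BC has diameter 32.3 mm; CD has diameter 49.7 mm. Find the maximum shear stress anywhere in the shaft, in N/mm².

ω = 111 rad/s, so T = P/ω = 26.0×10³ / 111.0 = 234.2 N·m.
Under the same torque, τ_max = 16T/(πd³) is largest where d is smallest — segment BC (d = 32.3 mm).
τ_max = 16·234.2/(π·(0.0323)³) = 3.540×10^7 Pa.

35.4 N/mm²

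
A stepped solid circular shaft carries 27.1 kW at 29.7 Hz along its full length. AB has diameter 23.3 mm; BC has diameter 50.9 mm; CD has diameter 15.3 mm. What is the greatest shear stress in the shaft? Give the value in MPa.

ω = 2π·29.7 = 186.6 rad/s, so T = P/ω = 27.1×10³ / 186.6 = 145.2 N·m.
Under the same torque, τ_max = 16T/(πd³) is largest where d is smallest — segment CD (d = 15.3 mm).
τ_max = 16·145.2/(π·(0.0153)³) = 2.065×10^8 Pa.

207 MPa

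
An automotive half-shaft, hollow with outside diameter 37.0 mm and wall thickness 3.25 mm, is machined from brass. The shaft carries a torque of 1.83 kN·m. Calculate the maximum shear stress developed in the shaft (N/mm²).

J = π(d_o⁴ − d_i⁴)/32 = π(0.0370⁴ − 0.0305⁴)/32 = 9.904×10^-8 m⁴.
τ_max = T·r/J = 1830 × 0.0185 / 9.904×10^-8 = 3.418×10^8 Pa.

342 N/mm²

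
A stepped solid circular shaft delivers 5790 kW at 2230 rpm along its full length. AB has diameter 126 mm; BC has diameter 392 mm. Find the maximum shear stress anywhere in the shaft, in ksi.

ω = 2π·2230/60 = 233.5 rad/s, so T = P/ω = 5790×10³ / 233.5 = 24790 N·m.
Under the same torque, τ_max = 16T/(πd³) is largest where d is smallest — segment AB (d = 126 mm).
τ_max = 16·24790/(π·(0.126)³) = 6.313×10^7 Pa.

9.16 ksi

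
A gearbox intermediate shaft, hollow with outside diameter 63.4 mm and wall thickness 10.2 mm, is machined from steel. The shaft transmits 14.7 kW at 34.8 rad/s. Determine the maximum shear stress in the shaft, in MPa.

10.7 MPa

ω = 34.8 rad/s, so T = P/ω = 14.7×10³ / 34.80 = 422.4 N·m.
J = π(d_o⁴ − d_i⁴)/32 = π(0.0634⁴ − 0.0430⁴)/32 = 1.251×10^-6 m⁴.
τ_max = T·r/J = 422.4 × 0.0317 / 1.251×10^-6 = 1.071×10^7 Pa.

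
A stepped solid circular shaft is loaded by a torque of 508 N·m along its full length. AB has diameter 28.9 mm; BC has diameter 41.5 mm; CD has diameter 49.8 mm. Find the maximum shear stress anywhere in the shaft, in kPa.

Under the same torque, τ_max = 16T/(πd³) is largest where d is smallest — segment AB (d = 28.9 mm).
τ_max = 16·508.0/(π·(0.0289)³) = 1.072×10^8 Pa.

107000 kPa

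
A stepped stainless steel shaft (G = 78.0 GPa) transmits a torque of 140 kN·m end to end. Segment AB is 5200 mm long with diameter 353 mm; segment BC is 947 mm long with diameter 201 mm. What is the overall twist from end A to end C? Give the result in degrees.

0.959°

J_AB = π(0.353)⁴/32 = 1.52×10^-3 m⁴; J_BC = π(0.201)⁴/32 = 1.60×10^-4 m⁴.
θ = (T/G)·Σ L_i/J_i = (140000/78.0×10⁹)·(5.20/1.52×10^-3 + 0.947/1.60×10^-4) = 0.01673 rad.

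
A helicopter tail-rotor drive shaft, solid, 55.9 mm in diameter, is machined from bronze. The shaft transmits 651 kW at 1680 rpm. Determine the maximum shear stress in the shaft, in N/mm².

108 N/mm²

ω = 2π·1680/60 = 175.9 rad/s, so T = P/ω = 651×10³ / 175.9 = 3700 N·m.
J = πd⁴/32 = π(0.0559)⁴/32 = 9.586×10^-7 m⁴.
τ_max = T·r/J = 3700 × 0.0279 / 9.586×10^-7 = 1.079×10^8 Pa.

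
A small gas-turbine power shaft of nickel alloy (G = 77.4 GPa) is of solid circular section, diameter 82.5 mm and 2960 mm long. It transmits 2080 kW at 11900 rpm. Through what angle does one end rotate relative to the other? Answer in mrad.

14.0 mrad

ω = 2π·11900/60 = 1246 rad/s, so T = P/ω = 2080×10³ / 1246 = 1669 N·m.
J = πd⁴/32 = π(0.0825)⁴/32 = 4.548×10^-6 m⁴.
θ = T·L/(G·J) = 1669 × 2.96 / (77.4×10⁹ × 4.548×10^-6) = 0.01404 rad.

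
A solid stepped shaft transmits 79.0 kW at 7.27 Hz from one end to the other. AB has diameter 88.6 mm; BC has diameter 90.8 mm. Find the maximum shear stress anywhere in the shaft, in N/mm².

ω = 2π·7.27 = 45.68 rad/s, so T = P/ω = 79.0×10³ / 45.68 = 1729 N·m.
Under the same torque, τ_max = 16T/(πd³) is largest where d is smallest — segment AB (d = 88.6 mm).
τ_max = 16·1729/(π·(0.0886)³) = 1.266×10^7 Pa.

12.7 N/mm²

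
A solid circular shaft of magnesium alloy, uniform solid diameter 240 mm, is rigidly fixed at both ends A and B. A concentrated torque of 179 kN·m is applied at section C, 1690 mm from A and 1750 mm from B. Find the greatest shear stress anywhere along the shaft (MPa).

With uniform GJ and both ends fixed, compatibility θ_AC = θ_CB gives T_A·a = T_B·b, together with T_A + T_B = T₀.
T_A = T₀·b/(a+b) = 179000·1750/3440 = 91060 N·m; T_B = 87940 N·m.
τ in each portion: τ_AC = 3.35×10^7 Pa, τ_CB = 3.24×10^7 Pa; maximum is in AC.
τ_max = T_AC·r/J = 91060·0.120/3.26×10^-4 = 3.355×10^7 Pa.

33.5 MPa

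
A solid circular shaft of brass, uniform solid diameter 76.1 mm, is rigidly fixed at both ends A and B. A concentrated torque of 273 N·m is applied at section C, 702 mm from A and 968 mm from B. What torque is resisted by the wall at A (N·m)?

158 N·m

With uniform GJ and both ends fixed, compatibility θ_AC = θ_CB gives T_A·a = T_B·b, together with T_A + T_B = T₀.
T_A = T₀·b/(a+b) = 273.0·968/1670 = 158.2 N·m; T_B = 114.8 N·m.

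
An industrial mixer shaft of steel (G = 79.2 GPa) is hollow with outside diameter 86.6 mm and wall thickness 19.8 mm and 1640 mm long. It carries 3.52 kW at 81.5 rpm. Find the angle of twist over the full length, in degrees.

ω = 2π·81.5/60 = 8.535 rad/s, so T = P/ω = 3.52×10³ / 8.535 = 412.4 N·m.
J = π(d_o⁴ − d_i⁴)/32 = π(0.0866⁴ − 0.0470⁴)/32 = 5.043×10^-6 m⁴.
θ = T·L/(G·J) = 412.4 × 1.64 / (79.2×10⁹ × 5.043×10^-6) = 1.694×10^-3 rad.

0.0970°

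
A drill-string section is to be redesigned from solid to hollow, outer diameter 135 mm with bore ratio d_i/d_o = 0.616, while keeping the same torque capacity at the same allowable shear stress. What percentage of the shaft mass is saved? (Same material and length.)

Equal τ_max and T ⇒ the solid shaft needs d_s³ = d_o³(1−k⁴), so d_s = 135·(1−0.616⁴)^(1/3) = 128.2 mm.
Area ratio A_h/A_s = d_o²(1−k²)/d_s² = (1−k²)/(1−k⁴)^(2/3) = 0.6883.
Mass saving = 1 − 0.6883 = 31.2 %.

31.2 %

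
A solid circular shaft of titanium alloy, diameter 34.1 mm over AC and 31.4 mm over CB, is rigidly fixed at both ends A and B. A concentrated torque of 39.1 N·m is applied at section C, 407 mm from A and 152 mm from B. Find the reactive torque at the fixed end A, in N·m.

13.4 N·m

Compatibility: T_A·a/J_AC = T_B·b/J_CB with T_A + T_B = T₀.
J_AC = 1.33×10^-7 m⁴, J_CB = 9.54×10^-8 m⁴, so T_A = T₀·(J_AC/a)/((J_AC/a)+(J_CB/b)) = 13.37 N·m, T_B = 25.73 N·m.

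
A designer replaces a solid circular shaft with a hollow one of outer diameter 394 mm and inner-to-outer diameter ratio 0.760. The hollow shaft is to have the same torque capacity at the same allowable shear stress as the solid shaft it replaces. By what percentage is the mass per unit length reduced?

Equal τ_max and T ⇒ the solid shaft needs d_s³ = d_o³(1−k⁴), so d_s = 394·(1−0.760⁴)^(1/3) = 344.1 mm.
Area ratio A_h/A_s = d_o²(1−k²)/d_s² = (1−k²)/(1−k⁴)^(2/3) = 0.5537.
Mass saving = 1 − 0.5537 = 44.6 %.

44.6 %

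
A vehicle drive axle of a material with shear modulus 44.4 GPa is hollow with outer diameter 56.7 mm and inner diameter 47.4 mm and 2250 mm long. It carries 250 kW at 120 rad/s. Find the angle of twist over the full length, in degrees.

ω = 120 rad/s, so T = P/ω = 250×10³ / 120.0 = 2083 N·m.
J = π(d_o⁴ − d_i⁴)/32 = π(0.0567⁴ − 0.0474⁴)/32 = 5.191×10^-7 m⁴.
θ = T·L/(G·J) = 2083 × 2.25 / (44.4×10⁹ × 5.191×10^-7) = 0.2034 rad.

11.7°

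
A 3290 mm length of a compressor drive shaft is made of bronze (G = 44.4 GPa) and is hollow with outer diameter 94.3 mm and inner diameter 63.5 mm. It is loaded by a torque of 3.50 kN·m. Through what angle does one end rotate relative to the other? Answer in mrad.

J = π(d_o⁴ − d_i⁴)/32 = π(0.0943⁴ − 0.0635⁴)/32 = 6.167×10^-6 m⁴.
θ = T·L/(G·J) = 3500 × 3.29 / (44.4×10⁹ × 6.167×10^-6) = 0.04205 rad.

42.1 mrad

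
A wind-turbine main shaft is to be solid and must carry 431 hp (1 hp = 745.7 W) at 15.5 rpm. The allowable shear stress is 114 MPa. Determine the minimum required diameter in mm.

ω = 2π·15.5/60 = 1.623 rad/s, so T = P/ω = 431×745.7 / 1.623 = 198000 N·m.
For a solid shaft τ_max = 16T/(πd³), so d = (16T/(π τ_allow))^(1/3) = (16·198000/(π·1.14×10^8))^(1/3) = 0.2068 m.

207 mm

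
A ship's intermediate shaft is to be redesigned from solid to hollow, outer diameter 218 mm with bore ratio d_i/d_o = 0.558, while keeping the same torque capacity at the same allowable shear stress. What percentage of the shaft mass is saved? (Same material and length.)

26.3 %

Equal τ_max and T ⇒ the solid shaft needs d_s³ = d_o³(1−k⁴), so d_s = 218·(1−0.558⁴)^(1/3) = 210.7 mm.
Area ratio A_h/A_s = d_o²(1−k²)/d_s² = (1−k²)/(1−k⁴)^(2/3) = 0.7371.
Mass saving = 1 − 0.7371 = 26.3 %.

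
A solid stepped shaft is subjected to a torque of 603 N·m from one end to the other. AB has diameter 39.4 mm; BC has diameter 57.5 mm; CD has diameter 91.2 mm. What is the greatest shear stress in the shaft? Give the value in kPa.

Under the same torque, τ_max = 16T/(πd³) is largest where d is smallest — segment AB (d = 39.4 mm).
τ_max = 16·603.0/(π·(0.0394)³) = 5.021×10^7 Pa.

50200 kPa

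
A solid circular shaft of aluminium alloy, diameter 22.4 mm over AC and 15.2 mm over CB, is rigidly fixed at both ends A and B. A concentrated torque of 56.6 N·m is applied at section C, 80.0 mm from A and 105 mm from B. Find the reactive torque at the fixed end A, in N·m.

48.7 N·m

Compatibility: T_A·a/J_AC = T_B·b/J_CB with T_A + T_B = T₀.
J_AC = 2.47×10^-8 m⁴, J_CB = 5.24×10^-9 m⁴, so T_A = T₀·(J_AC/a)/((J_AC/a)+(J_CB/b)) = 48.73 N·m, T_B = 7.872 N·m.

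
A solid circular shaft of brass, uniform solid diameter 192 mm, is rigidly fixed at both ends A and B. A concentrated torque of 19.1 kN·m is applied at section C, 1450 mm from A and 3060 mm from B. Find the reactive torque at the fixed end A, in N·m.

13000 N·m

With uniform GJ and both ends fixed, compatibility θ_AC = θ_CB gives T_A·a = T_B·b, together with T_A + T_B = T₀.
T_A = T₀·b/(a+b) = 19100·3060/4510 = 12960 N·m; T_B = 6141 N·m.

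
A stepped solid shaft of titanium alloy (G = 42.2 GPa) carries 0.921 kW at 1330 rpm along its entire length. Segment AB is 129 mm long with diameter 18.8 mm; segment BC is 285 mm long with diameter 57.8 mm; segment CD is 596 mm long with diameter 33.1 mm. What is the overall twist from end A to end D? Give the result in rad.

0.00248 rad

ω = 2π·1330/60 = 139.3 rad/s, so T = P/ω = 0.921×10³ / 139.3 = 6.613 N·m.
J_AB = π(0.0188)⁴/32 = 1.23×10^-8 m⁴; J_BC = π(0.0578)⁴/32 = 1.10×10^-6 m⁴; J_CD = π(0.0331)⁴/32 = 1.18×10^-7 m⁴.
θ = (T/G)·Σ L_i/J_i = (6.613/42.2×10⁹)·(0.129/1.23×10^-8 + 0.285/1.10×10^-6 + 0.596/1.18×10^-7) = 2.482×10^-3 rad.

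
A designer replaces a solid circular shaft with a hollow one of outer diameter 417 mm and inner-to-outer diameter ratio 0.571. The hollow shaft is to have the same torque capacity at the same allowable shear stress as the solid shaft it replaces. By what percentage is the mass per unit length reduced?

Equal τ_max and T ⇒ the solid shaft needs d_s³ = d_o³(1−k⁴), so d_s = 417·(1−0.571⁴)^(1/3) = 401.7 mm.
Area ratio A_h/A_s = d_o²(1−k²)/d_s² = (1−k²)/(1−k⁴)^(2/3) = 0.7264.
Mass saving = 1 − 0.7264 = 27.4 %.

27.4 %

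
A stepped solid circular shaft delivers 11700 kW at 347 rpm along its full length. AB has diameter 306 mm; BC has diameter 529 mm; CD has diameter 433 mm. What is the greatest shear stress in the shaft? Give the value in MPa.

ω = 2π·347/60 = 36.34 rad/s, so T = P/ω = 11700×10³ / 36.34 = 322000 N·m.
Under the same torque, τ_max = 16T/(πd³) is largest where d is smallest — segment AB (d = 306 mm).
τ_max = 16·322000/(π·(0.306)³) = 5.723×10^7 Pa.

57.2 MPa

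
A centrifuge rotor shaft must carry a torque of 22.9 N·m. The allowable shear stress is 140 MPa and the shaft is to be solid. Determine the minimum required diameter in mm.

For a solid shaft τ_max = 16T/(πd³), so d = (16T/(π τ_allow))^(1/3) = (16·22.90/(π·1.40×10^8))^(1/3) = 0.009409 m.

9.41 mm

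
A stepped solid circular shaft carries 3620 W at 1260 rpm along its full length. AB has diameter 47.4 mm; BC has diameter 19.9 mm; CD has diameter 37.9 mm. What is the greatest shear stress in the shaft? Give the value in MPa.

ω = 2π·1260/60 = 131.9 rad/s, so T = P/ω = 3620 / 131.9 = 27.44 N·m.
Under the same torque, τ_max = 16T/(πd³) is largest where d is smallest — segment BC (d = 19.9 mm).
τ_max = 16·27.44/(π·(0.0199)³) = 1.773×10^7 Pa.

17.7 MPa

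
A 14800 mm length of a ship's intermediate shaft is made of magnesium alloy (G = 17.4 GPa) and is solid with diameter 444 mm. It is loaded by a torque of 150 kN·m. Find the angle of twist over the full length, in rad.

J = πd⁴/32 = π(0.444)⁴/32 = 3.815×10^-3 m⁴.
θ = T·L/(G·J) = 150000 × 14.8 / (17.4×10⁹ × 3.815×10^-3) = 0.03344 rad.

0.0334 rad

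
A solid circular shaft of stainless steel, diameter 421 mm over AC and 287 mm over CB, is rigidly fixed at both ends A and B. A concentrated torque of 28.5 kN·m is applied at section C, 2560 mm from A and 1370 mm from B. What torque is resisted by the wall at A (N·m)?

20300 N·m

Compatibility: T_A·a/J_AC = T_B·b/J_CB with T_A + T_B = T₀.
J_AC = 3.08×10^-3 m⁴, J_CB = 6.66×10^-4 m⁴, so T_A = T₀·(J_AC/a)/((J_AC/a)+(J_CB/b)) = 20310 N·m, T_B = 8195 N·m.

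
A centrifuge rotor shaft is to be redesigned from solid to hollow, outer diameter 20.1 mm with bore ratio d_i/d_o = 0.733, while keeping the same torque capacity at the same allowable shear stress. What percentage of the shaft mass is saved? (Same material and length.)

Equal τ_max and T ⇒ the solid shaft needs d_s³ = d_o³(1−k⁴), so d_s = 20.1·(1−0.733⁴)^(1/3) = 17.94 mm.
Area ratio A_h/A_s = d_o²(1−k²)/d_s² = (1−k²)/(1−k⁴)^(2/3) = 0.5807.
Mass saving = 1 − 0.5807 = 41.9 %.

41.9 %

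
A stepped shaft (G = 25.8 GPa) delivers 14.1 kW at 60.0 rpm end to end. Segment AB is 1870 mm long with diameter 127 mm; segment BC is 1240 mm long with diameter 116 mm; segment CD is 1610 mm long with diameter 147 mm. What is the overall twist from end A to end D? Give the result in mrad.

15.5 mrad

ω = 2π·60.0/60 = 6.283 rad/s, so T = P/ω = 14.1×10³ / 6.283 = 2244 N·m.
J_AB = π(0.127)⁴/32 = 2.55×10^-5 m⁴; J_BC = π(0.116)⁴/32 = 1.78×10^-5 m⁴; J_CD = π(0.147)⁴/32 = 4.58×10^-5 m⁴.
θ = (T/G)·Σ L_i/J_i = (2244/25.8×10⁹)·(1.87/2.55×10^-5 + 1.24/1.78×10^-5 + 1.61/4.58×10^-5) = 0.01549 rad.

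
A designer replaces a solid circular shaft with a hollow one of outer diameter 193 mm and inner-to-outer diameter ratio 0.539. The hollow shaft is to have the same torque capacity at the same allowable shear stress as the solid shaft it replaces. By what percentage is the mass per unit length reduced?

Equal τ_max and T ⇒ the solid shaft needs d_s³ = d_o³(1−k⁴), so d_s = 193·(1−0.539⁴)^(1/3) = 187.4 mm.
Area ratio A_h/A_s = d_o²(1−k²)/d_s² = (1−k²)/(1−k⁴)^(2/3) = 0.7524.
Mass saving = 1 − 0.7524 = 24.8 %.

24.8 %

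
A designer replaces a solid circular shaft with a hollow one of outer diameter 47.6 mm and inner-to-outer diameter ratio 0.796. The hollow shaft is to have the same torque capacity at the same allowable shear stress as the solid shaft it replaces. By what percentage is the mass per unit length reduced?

48.4 %

Equal τ_max and T ⇒ the solid shaft needs d_s³ = d_o³(1−k⁴), so d_s = 47.6·(1−0.796⁴)^(1/3) = 40.11 mm.
Area ratio A_h/A_s = d_o²(1−k²)/d_s² = (1−k²)/(1−k⁴)^(2/3) = 0.5159.
Mass saving = 1 − 0.5159 = 48.4 %.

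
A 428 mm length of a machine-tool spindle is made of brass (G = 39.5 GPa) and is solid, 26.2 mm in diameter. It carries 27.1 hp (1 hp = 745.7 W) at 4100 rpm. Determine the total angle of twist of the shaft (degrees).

ω = 2π·4100/60 = 429.4 rad/s, so T = P/ω = 27.1×745.7 / 429.4 = 47.07 N·m.
J = πd⁴/32 = π(0.0262)⁴/32 = 4.626×10^-8 m⁴.
θ = T·L/(G·J) = 47.07 × 0.428 / (39.5×10⁹ × 4.626×10^-8) = 0.01102 rad.

0.632°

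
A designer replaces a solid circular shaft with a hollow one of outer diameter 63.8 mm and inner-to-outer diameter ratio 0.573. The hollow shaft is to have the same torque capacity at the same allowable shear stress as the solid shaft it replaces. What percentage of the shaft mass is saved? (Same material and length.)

27.5 %

Equal τ_max and T ⇒ the solid shaft needs d_s³ = d_o³(1−k⁴), so d_s = 63.8·(1−0.573⁴)^(1/3) = 61.42 mm.
Area ratio A_h/A_s = d_o²(1−k²)/d_s² = (1−k²)/(1−k⁴)^(2/3) = 0.7247.
Mass saving = 1 − 0.7247 = 27.5 %.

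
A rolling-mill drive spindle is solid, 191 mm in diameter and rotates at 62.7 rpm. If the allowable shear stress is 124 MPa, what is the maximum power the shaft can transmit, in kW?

1110 kW

J = πd⁴/32 = π(0.191)⁴/32 = 1.307×10^-4 m⁴.
T_max = τ_allow·J/r = 1.24×10^8 × 1.307×10^-4 / 0.0955 = 169600 N·m.
ω = 2π·62.7/60 = 6.566 rad/s, so P_max = T_max·ω = 1.114×10^6 W.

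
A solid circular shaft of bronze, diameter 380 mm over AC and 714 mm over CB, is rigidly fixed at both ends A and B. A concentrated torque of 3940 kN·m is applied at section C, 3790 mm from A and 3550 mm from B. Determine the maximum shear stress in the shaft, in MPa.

51.3 MPa

Compatibility: T_A·a/J_AC = T_B·b/J_CB with T_A + T_B = T₀.
J_AC = 2.05×10^-3 m⁴, J_CB = 0.0255 m⁴, so T_A = T₀·(J_AC/a)/((J_AC/a)+(J_CB/b)) = 275400 N·m, T_B = 3.665e6 N·m.
τ in each portion: τ_AC = 2.56×10^7 Pa, τ_CB = 5.13×10^7 Pa; maximum is in CB.
τ_max = T_CB·r/J = 3.665e6·0.357/0.0255 = 5.127×10^7 Pa.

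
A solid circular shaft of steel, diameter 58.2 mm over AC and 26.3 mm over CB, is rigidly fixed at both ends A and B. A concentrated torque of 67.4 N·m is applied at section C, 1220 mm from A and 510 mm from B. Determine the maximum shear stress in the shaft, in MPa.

1.71 MPa

Compatibility: T_A·a/J_AC = T_B·b/J_CB with T_A + T_B = T₀.
J_AC = 1.13×10^-6 m⁴, J_CB = 4.70×10^-8 m⁴, so T_A = T₀·(J_AC/a)/((J_AC/a)+(J_CB/b)) = 61.29 N·m, T_B = 6.113 N·m.
τ in each portion: τ_AC = 1.58×10^6 Pa, τ_CB = 1.71×10^6 Pa; maximum is in CB.
τ_max = T_CB·r/J = 6.113·0.0132/4.70×10^-8 = 1.712×10^6 Pa.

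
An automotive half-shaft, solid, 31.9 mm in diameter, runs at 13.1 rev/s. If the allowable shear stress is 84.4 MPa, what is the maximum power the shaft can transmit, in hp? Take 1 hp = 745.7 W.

59.4 hp

J = πd⁴/32 = π(0.0319)⁴/32 = 1.017×10^-7 m⁴.
T_max = τ_allow·J/r = 8.44×10^7 × 1.017×10^-7 / 0.0159 = 538.0 N·m.
ω = 2π·13.1 = 82.31 rad/s, so P_max = T_max·ω = 4.428×10^4 W.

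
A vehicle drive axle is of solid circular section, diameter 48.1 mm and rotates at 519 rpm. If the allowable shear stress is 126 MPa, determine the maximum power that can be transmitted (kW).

J = πd⁴/32 = π(0.0481)⁴/32 = 5.255×10^-7 m⁴.
T_max = τ_allow·J/r = 1.26×10^8 × 5.255×10^-7 / 0.0241 = 2753 N·m.
ω = 2π·519/60 = 54.35 rad/s, so P_max = T_max·ω = 1.496×10^5 W.

150 kW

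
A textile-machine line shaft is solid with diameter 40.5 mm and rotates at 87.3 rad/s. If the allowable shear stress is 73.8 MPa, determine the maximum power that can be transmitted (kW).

J = πd⁴/32 = π(0.0405)⁴/32 = 2.641×10^-7 m⁴.
T_max = τ_allow·J/r = 7.38×10^7 × 2.641×10^-7 / 0.0203 = 962.6 N·m.
ω = 87.3 rad/s, so P_max = T_max·ω = 8.404×10^4 W.

84.0 kW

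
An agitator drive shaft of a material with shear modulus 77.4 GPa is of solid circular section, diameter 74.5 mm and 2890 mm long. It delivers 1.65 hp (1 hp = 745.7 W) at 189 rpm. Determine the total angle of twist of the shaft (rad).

7.68e-4 rad

ω = 2π·189/60 = 19.79 rad/s, so T = P/ω = 1.65×745.7 / 19.79 = 62.17 N·m.
J = πd⁴/32 = π(0.0745)⁴/32 = 3.024×10^-6 m⁴.
θ = T·L/(G·J) = 62.17 × 2.89 / (77.4×10⁹ × 3.024×10^-6) = 7.675×10^-4 rad.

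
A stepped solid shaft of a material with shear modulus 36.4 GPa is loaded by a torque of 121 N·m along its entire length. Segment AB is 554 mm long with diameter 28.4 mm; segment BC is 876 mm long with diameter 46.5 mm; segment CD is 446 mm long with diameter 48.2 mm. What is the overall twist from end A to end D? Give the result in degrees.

2.18°

J_AB = π(0.0284)⁴/32 = 6.39×10^-8 m⁴; J_BC = π(0.0465)⁴/32 = 4.59×10^-7 m⁴; J_CD = π(0.0482)⁴/32 = 5.30×10^-7 m⁴.
θ = (T/G)·Σ L_i/J_i = (121.0/36.4×10⁹)·(0.554/6.39×10^-8 + 0.876/4.59×10^-7 + 0.446/5.30×10^-7) = 0.03798 rad.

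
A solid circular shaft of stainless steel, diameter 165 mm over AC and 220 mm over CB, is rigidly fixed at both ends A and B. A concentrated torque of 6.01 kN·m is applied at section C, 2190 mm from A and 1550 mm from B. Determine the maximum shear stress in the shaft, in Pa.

2.35e6 Pa

Compatibility: T_A·a/J_AC = T_B·b/J_CB with T_A + T_B = T₀.
J_AC = 7.28×10^-5 m⁴, J_CB = 2.30×10^-4 m⁴, so T_A = T₀·(J_AC/a)/((J_AC/a)+(J_CB/b)) = 1100 N·m, T_B = 4910 N·m.
τ in each portion: τ_AC = 1.25×10^6 Pa, τ_CB = 2.35×10^6 Pa; maximum is in CB.
τ_max = T_CB·r/J = 4910·0.110/2.30×10^-4 = 2.349×10^6 Pa.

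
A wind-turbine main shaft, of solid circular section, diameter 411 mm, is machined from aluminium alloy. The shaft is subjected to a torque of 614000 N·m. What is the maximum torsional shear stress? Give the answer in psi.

6530 psi

J = πd⁴/32 = π(0.411)⁴/32 = 2.801×10^-3 m⁴.
τ_max = T·r/J = 614000 × 0.205 / 2.801×10^-3 = 4.504×10^7 Pa.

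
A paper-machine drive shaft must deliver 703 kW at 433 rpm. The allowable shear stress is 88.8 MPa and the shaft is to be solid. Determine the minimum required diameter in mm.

ω = 2π·433/60 = 45.34 rad/s, so T = P/ω = 703×10³ / 45.34 = 15500 N·m.
For a solid shaft τ_max = 16T/(πd³), so d = (16T/(π τ_allow))^(1/3) = (16·15500/(π·8.88×10^7))^(1/3) = 0.09616 m.

96.2 mm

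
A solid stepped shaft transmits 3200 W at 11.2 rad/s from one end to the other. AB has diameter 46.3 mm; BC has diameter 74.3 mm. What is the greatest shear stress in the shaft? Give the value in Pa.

ω = 11.2 rad/s, so T = P/ω = 3200 / 11.20 = 285.7 N·m.
Under the same torque, τ_max = 16T/(πd³) is largest where d is smallest — segment AB (d = 46.3 mm).
τ_max = 16·285.7/(π·(0.0463)³) = 1.466×10^7 Pa.

1.47e7 Pa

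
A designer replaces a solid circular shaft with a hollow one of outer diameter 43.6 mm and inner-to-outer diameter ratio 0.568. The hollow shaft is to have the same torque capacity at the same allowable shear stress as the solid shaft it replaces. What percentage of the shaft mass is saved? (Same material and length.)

Equal τ_max and T ⇒ the solid shaft needs d_s³ = d_o³(1−k⁴), so d_s = 43.6·(1−0.568⁴)^(1/3) = 42.03 mm.
Area ratio A_h/A_s = d_o²(1−k²)/d_s² = (1−k²)/(1−k⁴)^(2/3) = 0.7289.
Mass saving = 1 − 0.7289 = 27.1 %.

27.1 %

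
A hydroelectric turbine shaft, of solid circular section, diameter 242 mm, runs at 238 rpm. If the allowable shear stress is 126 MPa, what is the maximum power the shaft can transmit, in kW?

8740 kW

J = πd⁴/32 = π(0.242)⁴/32 = 3.367×10^-4 m⁴.
T_max = τ_allow·J/r = 1.26×10^8 × 3.367×10^-4 / 0.121 = 350600 N·m.
ω = 2π·238/60 = 24.92 rad/s, so P_max = T_max·ω = 8.739×10^6 W.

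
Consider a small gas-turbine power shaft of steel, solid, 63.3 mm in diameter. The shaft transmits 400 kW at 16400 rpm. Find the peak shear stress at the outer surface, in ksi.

ω = 2π·16400/60 = 1717 rad/s, so T = P/ω = 400×10³ / 1717 = 232.9 N·m.
J = πd⁴/32 = π(0.0633)⁴/32 = 1.576×10^-6 m⁴.
τ_max = T·r/J = 232.9 × 0.0316 / 1.576×10^-6 = 4.677×10^6 Pa.

0.678 ksi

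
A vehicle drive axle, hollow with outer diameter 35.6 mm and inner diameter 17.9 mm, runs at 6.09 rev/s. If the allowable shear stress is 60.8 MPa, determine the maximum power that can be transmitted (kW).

19.3 kW

J = π(d_o⁴ − d_i⁴)/32 = π(0.0356⁴ − 0.0179⁴)/32 = 1.476×10^-7 m⁴.
T_max = τ_allow·J/r = 6.08×10^7 × 1.476×10^-7 / 0.0178 = 504.2 N·m.
ω = 2π·6.09 = 38.26 rad/s, so P_max = T_max·ω = 1.929×10^4 W.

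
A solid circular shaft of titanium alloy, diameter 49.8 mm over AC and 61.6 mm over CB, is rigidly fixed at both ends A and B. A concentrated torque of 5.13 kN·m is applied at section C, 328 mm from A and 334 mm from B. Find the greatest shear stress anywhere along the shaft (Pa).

Compatibility: T_A·a/J_AC = T_B·b/J_CB with T_A + T_B = T₀.
J_AC = 6.04×10^-7 m⁴, J_CB = 1.41×10^-6 m⁴, so T_A = T₀·(J_AC/a)/((J_AC/a)+(J_CB/b)) = 1555 N·m, T_B = 3575 N·m.
τ in each portion: τ_AC = 6.41×10^7 Pa, τ_CB = 7.79×10^7 Pa; maximum is in CB.
τ_max = T_CB·r/J = 3575·0.0308/1.41×10^-6 = 7.789×10^7 Pa.

7.79e7 Pa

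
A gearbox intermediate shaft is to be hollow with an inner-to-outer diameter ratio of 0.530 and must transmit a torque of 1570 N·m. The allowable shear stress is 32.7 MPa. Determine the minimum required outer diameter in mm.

64.3 mm

For a hollow shaft with d_i/d_o = 0.530: τ_max = 16T/(π d_o³ (1−k⁴)), so d_o = [16T/(π τ_allow (1−k⁴))]^(1/3) = [16·1570/(π·3.27×10^7·0.9211)]^(1/3) = 0.06427 m.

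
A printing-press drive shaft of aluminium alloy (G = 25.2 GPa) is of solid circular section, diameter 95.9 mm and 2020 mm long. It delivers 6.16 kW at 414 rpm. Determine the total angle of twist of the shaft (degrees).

0.0786°

ω = 2π·414/60 = 43.35 rad/s, so T = P/ω = 6.16×10³ / 43.35 = 142.1 N·m.
J = πd⁴/32 = π(0.0959)⁴/32 = 8.304×10^-6 m⁴.
θ = T·L/(G·J) = 142.1 × 2.02 / (25.2×10⁹ × 8.304×10^-6) = 1.372×10^-3 rad.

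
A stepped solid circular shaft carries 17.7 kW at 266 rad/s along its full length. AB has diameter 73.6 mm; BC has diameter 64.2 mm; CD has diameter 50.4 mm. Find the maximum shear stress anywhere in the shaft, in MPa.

2.65 MPa

ω = 266 rad/s, so T = P/ω = 17.7×10³ / 266.0 = 66.54 N·m.
Under the same torque, τ_max = 16T/(πd³) is largest where d is smallest — segment CD (d = 50.4 mm).
τ_max = 16·66.54/(π·(0.0504)³) = 2.647×10^6 Pa.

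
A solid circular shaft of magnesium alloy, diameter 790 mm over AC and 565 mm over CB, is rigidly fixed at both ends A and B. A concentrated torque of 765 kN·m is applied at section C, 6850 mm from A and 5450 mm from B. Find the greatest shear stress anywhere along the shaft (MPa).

5.95 MPa

Compatibility: T_A·a/J_AC = T_B·b/J_CB with T_A + T_B = T₀.
J_AC = 0.0382 m⁴, J_CB = 0.0100 m⁴, so T_A = T₀·(J_AC/a)/((J_AC/a)+(J_CB/b)) = 575700 N·m, T_B = 189300 N·m.
τ in each portion: τ_AC = 5.95×10^6 Pa, τ_CB = 5.35×10^6 Pa; maximum is in AC.
τ_max = T_AC·r/J = 575700·0.395/0.0382 = 5.947×10^6 Pa.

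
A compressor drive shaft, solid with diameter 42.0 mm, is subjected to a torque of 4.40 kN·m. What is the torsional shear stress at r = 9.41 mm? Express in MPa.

136 MPa

J = πd⁴/32 = π(0.0420)⁴/32 = 3.055×10^-7 m⁴.
Shear stress varies linearly with radius: τ = T·r/J = 4400 × 0.00941 / 3.055×10^-7 = 1.355×10^8 Pa.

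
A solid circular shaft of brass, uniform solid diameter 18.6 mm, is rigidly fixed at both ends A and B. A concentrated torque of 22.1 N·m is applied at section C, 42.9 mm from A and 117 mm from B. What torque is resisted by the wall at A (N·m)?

With uniform GJ and both ends fixed, compatibility θ_AC = θ_CB gives T_A·a = T_B·b, together with T_A + T_B = T₀.
T_A = T₀·b/(a+b) = 22.10·117/159.9 = 16.17 N·m; T_B = 5.929 N·m.

16.2 N·m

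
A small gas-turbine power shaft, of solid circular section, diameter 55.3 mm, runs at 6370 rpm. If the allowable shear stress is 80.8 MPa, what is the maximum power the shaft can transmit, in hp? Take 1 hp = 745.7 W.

2400 hp

J = πd⁴/32 = π(0.0553)⁴/32 = 9.181×10^-7 m⁴.
T_max = τ_allow·J/r = 8.08×10^7 × 9.181×10^-7 / 0.0276 = 2683 N·m.
ω = 2π·6370/60 = 667.1 rad/s, so P_max = T_max·ω = 1.790×10^6 W.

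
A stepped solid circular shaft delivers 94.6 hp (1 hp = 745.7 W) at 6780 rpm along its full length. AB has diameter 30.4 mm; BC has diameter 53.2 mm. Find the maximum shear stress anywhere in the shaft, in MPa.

ω = 2π·6780/60 = 710.0 rad/s, so T = P/ω = 94.6×745.7 / 710.0 = 99.36 N·m.
Under the same torque, τ_max = 16T/(πd³) is largest where d is smallest — segment AB (d = 30.4 mm).
τ_max = 16·99.36/(π·(0.0304)³) = 1.801×10^7 Pa.

18.0 MPa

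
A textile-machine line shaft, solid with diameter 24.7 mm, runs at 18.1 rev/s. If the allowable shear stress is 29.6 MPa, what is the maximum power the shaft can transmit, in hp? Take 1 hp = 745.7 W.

J = πd⁴/32 = π(0.0247)⁴/32 = 3.654×10^-8 m⁴.
T_max = τ_allow·J/r = 2.96×10^7 × 3.654×10^-8 / 0.0123 = 87.58 N·m.
ω = 2π·18.1 = 113.7 rad/s, so P_max = T_max·ω = 9960 W.

13.4 hp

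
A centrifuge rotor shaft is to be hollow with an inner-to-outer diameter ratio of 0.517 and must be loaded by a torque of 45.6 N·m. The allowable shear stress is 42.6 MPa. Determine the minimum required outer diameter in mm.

For a hollow shaft with d_i/d_o = 0.517: τ_max = 16T/(π d_o³ (1−k⁴)), so d_o = [16T/(π τ_allow (1−k⁴))]^(1/3) = [16·45.60/(π·4.26×10^7·0.9286)]^(1/3) = 0.01804 m.

18.0 mm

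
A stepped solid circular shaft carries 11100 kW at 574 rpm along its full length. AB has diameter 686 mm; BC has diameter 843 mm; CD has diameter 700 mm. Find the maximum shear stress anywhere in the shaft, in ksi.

ω = 2π·574/60 = 60.11 rad/s, so T = P/ω = 11100×10³ / 60.11 = 184700 N·m.
Under the same torque, τ_max = 16T/(πd³) is largest where d is smallest — segment AB (d = 686 mm).
τ_max = 16·184700/(π·(0.686)³) = 2.913×10^6 Pa.

0.423 ksi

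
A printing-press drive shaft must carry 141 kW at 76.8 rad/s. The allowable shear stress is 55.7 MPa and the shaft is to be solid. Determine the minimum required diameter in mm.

55.2 mm

ω = 76.8 rad/s, so T = P/ω = 141×10³ / 76.80 = 1836 N·m.
For a solid shaft τ_max = 16T/(πd³), so d = (16T/(π τ_allow))^(1/3) = (16·1836/(π·5.57×10^7))^(1/3) = 0.05516 m.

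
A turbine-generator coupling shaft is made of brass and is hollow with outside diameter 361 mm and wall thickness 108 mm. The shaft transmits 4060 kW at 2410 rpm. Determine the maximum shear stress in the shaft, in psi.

259 psi

ω = 2π·2410/60 = 252.4 rad/s, so T = P/ω = 4060×10³ / 252.4 = 16090 N·m.
J = π(d_o⁴ − d_i⁴)/32 = π(0.361⁴ − 0.145⁴)/32 = 1.624×10^-3 m⁴.
τ_max = T·r/J = 16090 × 0.180 / 1.624×10^-3 = 1.788×10^6 Pa.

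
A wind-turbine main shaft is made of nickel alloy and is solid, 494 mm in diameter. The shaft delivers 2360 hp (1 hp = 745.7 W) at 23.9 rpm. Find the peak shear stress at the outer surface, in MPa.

ω = 2π·23.9/60 = 2.503 rad/s, so T = P/ω = 2360×745.7 / 2.503 = 703200 N·m.
J = πd⁴/32 = π(0.494)⁴/32 = 5.847×10^-3 m⁴.
τ_max = T·r/J = 703200 × 0.247 / 5.847×10^-3 = 2.971×10^7 Pa.

29.7 MPa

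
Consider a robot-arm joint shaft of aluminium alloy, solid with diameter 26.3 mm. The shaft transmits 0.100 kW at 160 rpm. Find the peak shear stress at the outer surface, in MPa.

ω = 2π·160/60 = 16.76 rad/s, so T = P/ω = 0.100×10³ / 16.76 = 5.968 N·m.
J = πd⁴/32 = π(0.0263)⁴/32 = 4.697×10^-8 m⁴.
τ_max = T·r/J = 5.968 × 0.0132 / 4.697×10^-8 = 1.671×10^6 Pa.

1.67 MPa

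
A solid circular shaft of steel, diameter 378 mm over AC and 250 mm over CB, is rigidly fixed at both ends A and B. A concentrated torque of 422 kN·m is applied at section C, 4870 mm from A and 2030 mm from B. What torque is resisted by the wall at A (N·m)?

Compatibility: T_A·a/J_AC = T_B·b/J_CB with T_A + T_B = T₀.
J_AC = 2.00×10^-3 m⁴, J_CB = 3.83×10^-4 m⁴, so T_A = T₀·(J_AC/a)/((J_AC/a)+(J_CB/b)) = 289200 N·m, T_B = 132800 N·m.

289000 N·m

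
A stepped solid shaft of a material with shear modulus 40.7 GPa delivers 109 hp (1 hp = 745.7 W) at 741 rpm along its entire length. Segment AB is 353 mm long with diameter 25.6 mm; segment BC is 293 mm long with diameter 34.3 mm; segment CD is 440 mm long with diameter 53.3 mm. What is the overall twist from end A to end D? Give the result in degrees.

16.3°

ω = 2π·741/60 = 77.60 rad/s, so T = P/ω = 109×745.7 / 77.60 = 1047 N·m.
J_AB = π(0.0256)⁴/32 = 4.22×10^-8 m⁴; J_BC = π(0.0343)⁴/32 = 1.36×10^-7 m⁴; J_CD = π(0.0533)⁴/32 = 7.92×10^-7 m⁴.
θ = (T/G)·Σ L_i/J_i = (1047/40.7×10⁹)·(0.353/4.22×10^-8 + 0.293/1.36×10^-7 + 0.440/7.92×10^-7) = 0.2852 rad.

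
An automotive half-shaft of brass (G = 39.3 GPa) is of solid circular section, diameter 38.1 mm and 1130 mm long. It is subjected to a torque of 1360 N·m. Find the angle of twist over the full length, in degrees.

10.8°

J = πd⁴/32 = π(0.0381)⁴/32 = 2.069×10^-7 m⁴.
θ = T·L/(G·J) = 1360 × 1.13 / (39.3×10⁹ × 2.069×10^-7) = 0.1890 rad.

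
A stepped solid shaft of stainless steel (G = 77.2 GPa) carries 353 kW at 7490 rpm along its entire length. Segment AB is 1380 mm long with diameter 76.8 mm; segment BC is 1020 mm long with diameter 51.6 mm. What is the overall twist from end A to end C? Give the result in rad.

ω = 2π·7490/60 = 784.4 rad/s, so T = P/ω = 353×10³ / 784.4 = 450.1 N·m.
J_AB = π(0.0768)⁴/32 = 3.42×10^-6 m⁴; J_BC = π(0.0516)⁴/32 = 6.96×10^-7 m⁴.
θ = (T/G)·Σ L_i/J_i = (450.1/77.2×10⁹)·(1.38/3.42×10^-6 + 1.02/6.96×10^-7) = 0.01090 rad.

0.0109 rad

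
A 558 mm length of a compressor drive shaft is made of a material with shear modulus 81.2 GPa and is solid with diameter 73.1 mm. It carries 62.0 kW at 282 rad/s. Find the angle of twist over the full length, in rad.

5.39e-4 rad

ω = 282 rad/s, so T = P/ω = 62.0×10³ / 282.0 = 219.9 N·m.
J = πd⁴/32 = π(0.0731)⁴/32 = 2.803×10^-6 m⁴.
θ = T·L/(G·J) = 219.9 × 0.558 / (81.2×10⁹ × 2.803×10^-6) = 5.390×10^-4 rad.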